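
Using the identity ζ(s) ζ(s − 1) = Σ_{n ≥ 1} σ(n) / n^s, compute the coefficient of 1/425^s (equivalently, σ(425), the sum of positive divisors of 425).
σ(425) = 558

In the product (Σ m^0/m^s)(Σ k / k^s) = Σ (Σ_{d | n} d) / n^s, the coefficient of 1/n^s is σ(n) = Σ_{d | n} d. For n = 425, divisors are [1, 5, 17, 25, 85, 425]; summing: σ(425) = 558.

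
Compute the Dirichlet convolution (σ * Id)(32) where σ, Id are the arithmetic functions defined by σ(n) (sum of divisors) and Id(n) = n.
(σ * Id)(32) = 321

Divisors of 32: [1, 2, 4, 8, 16, 32]. For each d | 32:
  d = 1: σ(1) · Id(32/1) = 1 · 32 = 32
  d = 2: σ(2) · Id(32/2) = 3 · 16 = 48
  d = 4: σ(4) · Id(32/4) = 7 · 8 = 56
  d = 8: σ(8) · Id(32/8) = 15 · 4 = 60
  d = 16: σ(16) · Id(32/16) = 31 · 2 = 62
  d = 32: σ(32) · Id(32/32) = 63 · 1 = 63
Summing: (σ * Id)(32) = 32 + 48 + 56 + 60 + 62 + 63 = 321.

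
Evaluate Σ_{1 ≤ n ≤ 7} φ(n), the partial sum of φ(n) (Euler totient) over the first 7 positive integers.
Σ_{n ≤ 7} φ(n) = 18

Compute φ(n) for each 1 ≤ n ≤ 7: φ(1) = 1, φ(2) = 1, φ(3) = 2, φ(4) = 2, φ(5) = 4, φ(6) = 2, φ(7) = 6. Summing all 7 values: 18. (Average order: Σ_{n ≤ x} φ(n) ~ (3/π²) x². For x = 7, (3/π²)·7² ≈ 14.89.)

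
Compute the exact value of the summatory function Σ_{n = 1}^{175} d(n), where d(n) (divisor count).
Σ_{n ≤ 175} d(n) = 933

Compute d(n) for each 1 ≤ n ≤ 175: d(1) = 1, d(2) = 2, d(3) = 2, d(4) = 3, d(5) = 2, d(6) = 4, d(7) = 2, d(8) = 4, d(9) = 3, d(10) = 4, d(11) = 2, d(12) = 6, d(13) = 2, d(14) = 4, d(15) = 4, d(16) = 5, d(17) = 2, d(18) = 6, d(19) = 2, d(20) = 6, d(21) = 4, d(22) = 4, d(23) = 2, d(24) = 8, d(25) = 3, d(26) = 4, d(27) = 4, d(28) = 6, d(29) = 2, d(30) = 8, d(31) = 2, d(32) = 6, d(33) = 4, d(34) = 4, d(35) = 4, d(36) = 9, d(37) = 2, d(38) = 4, d(39) = 4, d(40) = 8, d(41) = 2, d(42) = 8, d(43) = 2, d(44) = 6, d(45) = 6, d(46) = 4, d(47) = 2, d(48) = 10, d(49) = 3, d(50) = 6, d(51) = 4, d(52) = 6, d(53) = 2, d(54) = 8, d(55) = 4, d(56) = 8, d(57) = 4, d(58) = 4, d(59) = 2, d(60) = 12, d(61) = 2, d(62) = 4, d(63) = 6, d(64) = 7, d(65) = 4, d(66) = 8, d(67) = 2, d(68) = 6, d(69) = 4, d(70) = 8, d(71) = 2, d(72) = 12, d(73) = 2, d(74) = 4, d(75) = 6, d(76) = 6, d(77) = 4, d(78) = 8, d(79) = 2, d(80) = 10, d(81) = 5, d(82) = 4, d(83) = 2, d(84) = 12, d(85) = 4, d(86) = 4, d(87) = 4, d(88) = 8, d(89) = 2, d(90) = 12, d(91) = 4, d(92) = 6, d(93) = 4, d(94) = 4, d(95) = 4, d(96) = 12, d(97) = 2, d(98) = 6, d(99) = 6, d(100) = 9, d(101) = 2, d(102) = 8, d(103) = 2, d(104) = 8, d(105) = 8, d(106) = 4, d(107) = 2, d(108) = 12, d(109) = 2, d(110) = 8, d(111) = 4, d(112) = 10, d(113) = 2, d(114) = 8, d(115) = 4, d(116) = 6, d(117) = 6, d(118) = 4, d(119) = 4, d(120) = 16, d(121) = 3, d(122) = 4, d(123) = 4, d(124) = 6, d(125) = 4, d(126) = 12, d(127) = 2, d(128) = 8, d(129) = 4, d(130) = 8, d(131) = 2, d(132) = 12, d(133) = 4, d(134) = 4, d(135) = 8, d(136) = 8, d(137) = 2, d(138) = 8, d(139) = 2, d(140) = 12, d(141) = 4, d(142) = 4, d(143) = 4, d(144) = 15, d(145) = 4, d(146) = 4, d(147) = 6, d(148) = 6, d(149) = 2, d(150) = 12, d(151) = 2, d(152) = 8, d(153) = 6, d(154) = 8, d(155) = 4, d(156) = 12, d(157) = 2, d(158) = 4, d(159) = 4, d(160) = 12, d(161) = 4, d(162) = 10, d(163) = 2, d(164) = 6, d(165) = 8, d(166) = 4, d(167) = 2, d(168) = 16, d(169) = 3, d(170) = 8, d(171) = 6, d(172) = 6, d(173) = 2, d(174) = 8, d(175) = 6. Summing all 175 values: 933. (Dirichlet's divisor formula: Σ_{n ≤ x} d(n) = x ln(x) + (2γ − 1) x + O(√x). For x = 175, the asymptotic estimate is ≈ 930.86.)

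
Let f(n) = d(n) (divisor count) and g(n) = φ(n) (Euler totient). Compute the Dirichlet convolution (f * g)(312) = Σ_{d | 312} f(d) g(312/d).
(d * φ)(312) = 840

Divisors of 312: [1, 2, 3, 4, 6, 8, 12, 13, 24, 26, 39, 52, 78, 104, 156, 312]. For each d | 312:
  d = 1: d(1) · φ(312/1) = 1 · 96 = 96
  d = 2: d(2) · φ(312/2) = 2 · 48 = 96
  d = 3: d(3) · φ(312/3) = 2 · 48 = 96
  d = 4: d(4) · φ(312/4) = 3 · 24 = 72
  d = 6: d(6) · φ(312/6) = 4 · 24 = 96
  d = 8: d(8) · φ(312/8) = 4 · 24 = 96
  d = 12: d(12) · φ(312/12) = 6 · 12 = 72
  d = 13: d(13) · φ(312/13) = 2 · 8 = 16
  d = 24: d(24) · φ(312/24) = 8 · 12 = 96
  d = 26: d(26) · φ(312/26) = 4 · 4 = 16
  d = 39: d(39) · φ(312/39) = 4 · 4 = 16
  d = 52: d(52) · φ(312/52) = 6 · 2 = 12
  d = 78: d(78) · φ(312/78) = 8 · 2 = 16
  d = 104: d(104) · φ(312/104) = 8 · 2 = 16
  d = 156: d(156) · φ(312/156) = 12 · 1 = 12
  d = 312: d(312) · φ(312/312) = 16 · 1 = 16
Summing: (d * φ)(312) = 96 + 96 + 96 + 72 + 96 + 96 + 72 + 16 + 96 + 16 + 16 + 12 + 16 + 16 + 12 + 16 = 840.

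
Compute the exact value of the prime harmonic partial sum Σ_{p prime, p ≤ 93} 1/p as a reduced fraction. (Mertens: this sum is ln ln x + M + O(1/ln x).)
Σ 1/p = 42605658161771733665696611824842057/23768741896345550770650537601358310

π(93) = 24, so the primes ≤ 93 are [2, 3, 5, 7, 11, 13, 17, 19, 23, 29, 31, 37, 41, 43, 47, 53, 59, 61, 67, 71, 73, 79, 83, 89]. Summing 1/p over these primes: 42605658161771733665696611824842057/23768741896345550770650537601358310 ≈ 1.7925. Mertens estimate ln ln(93) + 0.2615 ≈ 1.7728.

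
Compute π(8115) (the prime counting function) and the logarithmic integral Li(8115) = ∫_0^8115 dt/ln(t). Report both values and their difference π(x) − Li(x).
π(8115) = 1020;  Li(8115) ≈ 1039.20;  π(x) − Li(x) ≈ -19.20.

Direct count of primes ≤ 8115 gives π(8115) = 1020. Numerical evaluation of the logarithmic integral gives Li(8115) ≈ 1039.20. The difference π(x) − Li(x) ≈ -19.20 is typically negative for small/moderate x (Li(x) overestimates), though Littlewood's theorem shows this sign changes infinitely often.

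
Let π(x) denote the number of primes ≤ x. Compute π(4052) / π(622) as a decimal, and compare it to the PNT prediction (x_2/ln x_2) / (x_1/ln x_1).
π(4052)/π(622) = 559/114 ≈ 4.9035;  PNT prediction ≈ 5.0448.

π(622) = 114 and π(4052) = 559, so π(4052)/π(622) ≈ 4.9035. The PNT-predicted ratio is (4052/ln(4052)) / (622/ln(622)) ≈ 5.0448. The two agree to within a few percent, as expected.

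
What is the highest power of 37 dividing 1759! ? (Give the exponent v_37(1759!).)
v_37(1759!) = 48

Legendre's formula: v_p(n!) = Σ_{k ≥ 1} ⌊n / p^k⌋. For p = 37, n = 1759, the terms are:
  ⌊1759/37^1⌋ = ⌊1759/37⌋ = 47
  ⌊1759/37^2⌋ = ⌊1759/1369⌋ = 1
(the next term ⌊1759/37^3⌋ = 0, terminating the sum). Summing: v_37(1759!) = 47 + 1 = 48.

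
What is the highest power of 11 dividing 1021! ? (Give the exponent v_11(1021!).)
v_11(1021!) = 100

Legendre's formula: v_p(n!) = Σ_{k ≥ 1} ⌊n / p^k⌋. For p = 11, n = 1021, the terms are:
  ⌊1021/11^1⌋ = ⌊1021/11⌋ = 92
  ⌊1021/11^2⌋ = ⌊1021/121⌋ = 8
(the next term ⌊1021/11^3⌋ = 0, terminating the sum). Summing: v_11(1021!) = 92 + 8 = 100.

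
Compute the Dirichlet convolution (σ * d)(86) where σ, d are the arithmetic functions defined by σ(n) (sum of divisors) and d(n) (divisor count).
(σ * d)(86) = 230

Divisors of 86: [1, 2, 43, 86]. For each d | 86:
  d = 1: σ(1) · d(86/1) = 1 · 4 = 4
  d = 2: σ(2) · d(86/2) = 3 · 2 = 6
  d = 43: σ(43) · d(86/43) = 44 · 2 = 88
  d = 86: σ(86) · d(86/86) = 132 · 1 = 132
Summing: (σ * d)(86) = 4 + 6 + 88 + 132 = 230.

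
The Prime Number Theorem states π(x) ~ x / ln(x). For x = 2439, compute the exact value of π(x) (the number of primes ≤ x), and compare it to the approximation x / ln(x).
π(2439) = 361;  x/ln(x) ≈ 312.72;  relative error ≈ 13.37%.

Directly count primes up to 2439: π(2439) = 361. The PNT approximation gives 2439/ln(2439) ≈ 2439/7.79934 ≈ 312.72. Relative error (π(x) − x/ln(x)) / π(x) ≈ 13.37%; the approximation is known to undercount slightly (Li(x) is a better estimate).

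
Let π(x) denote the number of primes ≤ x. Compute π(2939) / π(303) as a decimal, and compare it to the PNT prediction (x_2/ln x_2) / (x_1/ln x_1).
π(2939)/π(303) = 424/62 ≈ 6.8387;  PNT prediction ≈ 6.9400.

π(303) = 62 and π(2939) = 424, so π(2939)/π(303) ≈ 6.8387. The PNT-predicted ratio is (2939/ln(2939)) / (303/ln(303)) ≈ 6.9400. The two agree to within a few percent, as expected.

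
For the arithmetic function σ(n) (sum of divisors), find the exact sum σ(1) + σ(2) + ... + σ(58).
Σ_{n ≤ 58} σ(n) = 2786

Compute σ(n) for each 1 ≤ n ≤ 58: σ(1) = 1, σ(2) = 3, σ(3) = 4, σ(4) = 7, σ(5) = 6, σ(6) = 12, σ(7) = 8, σ(8) = 15, σ(9) = 13, σ(10) = 18, σ(11) = 12, σ(12) = 28, σ(13) = 14, σ(14) = 24, σ(15) = 24, σ(16) = 31, σ(17) = 18, σ(18) = 39, σ(19) = 20, σ(20) = 42, σ(21) = 32, σ(22) = 36, σ(23) = 24, σ(24) = 60, σ(25) = 31, σ(26) = 42, σ(27) = 40, σ(28) = 56, σ(29) = 30, σ(30) = 72, σ(31) = 32, σ(32) = 63, σ(33) = 48, σ(34) = 54, σ(35) = 48, σ(36) = 91, σ(37) = 38, σ(38) = 60, σ(39) = 56, σ(40) = 90, σ(41) = 42, σ(42) = 96, σ(43) = 44, σ(44) = 84, σ(45) = 78, σ(46) = 72, σ(47) = 48, σ(48) = 124, σ(49) = 57, σ(50) = 93, σ(51) = 72, σ(52) = 98, σ(53) = 54, σ(54) = 120, σ(55) = 72, σ(56) = 120, σ(57) = 80, σ(58) = 90. Summing all 58 values: 2786. (Average order: Σ_{n ≤ x} σ(n) ~ (π²/12) x². For x = 58, (π²/12)·58² ≈ 2766.78.)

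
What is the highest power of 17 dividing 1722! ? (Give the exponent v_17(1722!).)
v_17(1722!) = 106

Legendre's formula: v_p(n!) = Σ_{k ≥ 1} ⌊n / p^k⌋. For p = 17, n = 1722, the terms are:
  ⌊1722/17^1⌋ = ⌊1722/17⌋ = 101
  ⌊1722/17^2⌋ = ⌊1722/289⌋ = 5
(the next term ⌊1722/17^3⌋ = 0, terminating the sum). Summing: v_17(1722!) = 101 + 5 = 106.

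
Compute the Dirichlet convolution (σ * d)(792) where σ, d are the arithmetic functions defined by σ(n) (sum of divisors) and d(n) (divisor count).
(σ * d)(792) = 14112

Divisors of 792: [1, 2, 3, 4, 6, 8, 9, 11, 12, 18, 22, 24, 33, 36, 44, 66, 72, 88, 99, 132, 198, 264, 396, 792]. For each d | 792:
  d = 1: σ(1) · d(792/1) = 1 · 24 = 24
  d = 2: σ(2) · d(792/2) = 3 · 18 = 54
  d = 3: σ(3) · d(792/3) = 4 · 16 = 64
  d = 4: σ(4) · d(792/4) = 7 · 12 = 84
  d = 6: σ(6) · d(792/6) = 12 · 12 = 144
  d = 8: σ(8) · d(792/8) = 15 · 6 = 90
  d = 9: σ(9) · d(792/9) = 13 · 8 = 104
  d = 11: σ(11) · d(792/11) = 12 · 12 = 144
  d = 12: σ(12) · d(792/12) = 28 · 8 = 224
  d = 18: σ(18) · d(792/18) = 39 · 6 = 234
  d = 22: σ(22) · d(792/22) = 36 · 9 = 324
  d = 24: σ(24) · d(792/24) = 60 · 4 = 240
  d = 33: σ(33) · d(792/33) = 48 · 8 = 384
  d = 36: σ(36) · d(792/36) = 91 · 4 = 364
  d = 44: σ(44) · d(792/44) = 84 · 6 = 504
  d = 66: σ(66) · d(792/66) = 144 · 6 = 864
  d = 72: σ(72) · d(792/72) = 195 · 2 = 390
  d = 88: σ(88) · d(792/88) = 180 · 3 = 540
  d = 99: σ(99) · d(792/99) = 156 · 4 = 624
  d = 132: σ(132) · d(792/132) = 336 · 4 = 1344
  d = 198: σ(198) · d(792/198) = 468 · 3 = 1404
  d = 264: σ(264) · d(792/264) = 720 · 2 = 1440
  d = 396: σ(396) · d(792/396) = 1092 · 2 = 2184
  d = 792: σ(792) · d(792/792) = 2340 · 1 = 2340
Summing: (σ * d)(792) = 24 + 54 + 64 + 84 + 144 + 90 + 104 + 144 + 224 + 234 + 324 + 240 + 384 + 364 + 504 + 864 + 390 + 540 + 624 + 1344 + 1404 + 1440 + 2184 + 2340 = 14112.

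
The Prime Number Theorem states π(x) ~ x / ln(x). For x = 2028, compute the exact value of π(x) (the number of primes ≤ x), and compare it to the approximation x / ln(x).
π(2028) = 307;  x/ln(x) ≈ 266.32;  relative error ≈ 13.25%.

Directly count primes up to 2028: π(2028) = 307. The PNT approximation gives 2028/ln(2028) ≈ 2028/7.61481 ≈ 266.32. Relative error (π(x) − x/ln(x)) / π(x) ≈ 13.25%; the approximation is known to undercount slightly (Li(x) is a better estimate).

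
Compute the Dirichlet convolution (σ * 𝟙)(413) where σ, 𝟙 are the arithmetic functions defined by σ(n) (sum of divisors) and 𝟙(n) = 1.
(σ * 𝟙)(413) = 549

Divisors of 413: [1, 7, 59, 413]. For each d | 413:
  d = 1: σ(1) · 𝟙(413/1) = 1 · 1 = 1
  d = 7: σ(7) · 𝟙(413/7) = 8 · 1 = 8
  d = 59: σ(59) · 𝟙(413/59) = 60 · 1 = 60
  d = 413: σ(413) · 𝟙(413/413) = 480 · 1 = 480
Summing: (σ * 𝟙)(413) = 1 + 8 + 60 + 480 = 549.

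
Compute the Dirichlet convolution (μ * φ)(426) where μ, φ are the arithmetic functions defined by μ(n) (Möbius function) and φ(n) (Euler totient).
(μ * φ)(426) = 0

Divisors of 426: [1, 2, 3, 6, 71, 142, 213, 426]. For each d | 426:
  d = 1: μ(1) · φ(426/1) = 1 · 140 = 140
  d = 2: μ(2) · φ(426/2) = -1 · 140 = -140
  d = 3: μ(3) · φ(426/3) = -1 · 70 = -70
  d = 6: μ(6) · φ(426/6) = 1 · 70 = 70
  d = 71: μ(71) · φ(426/71) = -1 · 2 = -2
  d = 142: μ(142) · φ(426/142) = 1 · 2 = 2
  d = 213: μ(213) · φ(426/213) = 1 · 1 = 1
  d = 426: μ(426) · φ(426/426) = -1 · 1 = -1
Summing: (μ * φ)(426) = 140 + -140 + -70 + 70 + -2 + 2 + 1 + -1 = 0.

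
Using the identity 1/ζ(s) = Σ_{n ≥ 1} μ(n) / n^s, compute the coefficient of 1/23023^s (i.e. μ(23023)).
μ(23023) = 1

Factor n = 23023 = 7 · 11 · 13 · 23. μ(n) = 0 if any exponent ≥ 2 (not squarefree); otherwise μ(n) = (−1)^{ω(n)} where ω(n) is the number of distinct prime factors. Applying: μ(23023) = 1.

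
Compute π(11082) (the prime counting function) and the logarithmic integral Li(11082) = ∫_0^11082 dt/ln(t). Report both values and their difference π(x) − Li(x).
π(11082) = 1342;  Li(11082) ≈ 1362.95;  π(x) − Li(x) ≈ -20.95.

Direct count of primes ≤ 11082 gives π(11082) = 1342. Numerical evaluation of the logarithmic integral gives Li(11082) ≈ 1362.95. The difference π(x) − Li(x) ≈ -20.95 is typically negative for small/moderate x (Li(x) overestimates), though Littlewood's theorem shows this sign changes infinitely often.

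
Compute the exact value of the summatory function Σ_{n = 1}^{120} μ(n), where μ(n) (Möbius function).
Σ_{n ≤ 120} μ(n) = -3

Compute μ(n) for each 1 ≤ n ≤ 120: μ(1) = 1, μ(2) = -1, μ(3) = -1, μ(4) = 0, μ(5) = -1, μ(6) = 1, μ(7) = -1, μ(8) = 0, μ(9) = 0, μ(10) = 1, μ(11) = -1, μ(12) = 0, μ(13) = -1, μ(14) = 1, μ(15) = 1, μ(16) = 0, μ(17) = -1, μ(18) = 0, μ(19) = -1, μ(20) = 0, μ(21) = 1, μ(22) = 1, μ(23) = -1, μ(24) = 0, μ(25) = 0, μ(26) = 1, μ(27) = 0, μ(28) = 0, μ(29) = -1, μ(30) = -1, μ(31) = -1, μ(32) = 0, μ(33) = 1, μ(34) = 1, μ(35) = 1, μ(36) = 0, μ(37) = -1, μ(38) = 1, μ(39) = 1, μ(40) = 0, μ(41) = -1, μ(42) = -1, μ(43) = -1, μ(44) = 0, μ(45) = 0, μ(46) = 1, μ(47) = -1, μ(48) = 0, μ(49) = 0, μ(50) = 0, μ(51) = 1, μ(52) = 0, μ(53) = -1, μ(54) = 0, μ(55) = 1, μ(56) = 0, μ(57) = 1, μ(58) = 1, μ(59) = -1, μ(60) = 0, μ(61) = -1, μ(62) = 1, μ(63) = 0, μ(64) = 0, μ(65) = 1, μ(66) = -1, μ(67) = -1, μ(68) = 0, μ(69) = 1, μ(70) = -1, μ(71) = -1, μ(72) = 0, μ(73) = -1, μ(74) = 1, μ(75) = 0, μ(76) = 0, μ(77) = 1, μ(78) = -1, μ(79) = -1, μ(80) = 0, μ(81) = 0, μ(82) = 1, μ(83) = -1, μ(84) = 0, μ(85) = 1, μ(86) = 1, μ(87) = 1, μ(88) = 0, μ(89) = -1, μ(90) = 0, μ(91) = 1, μ(92) = 0, μ(93) = 1, μ(94) = 1, μ(95) = 1, μ(96) = 0, μ(97) = -1, μ(98) = 0, μ(99) = 0, μ(100) = 0, μ(101) = -1, μ(102) = -1, μ(103) = -1, μ(104) = 0, μ(105) = -1, μ(106) = 1, μ(107) = -1, μ(108) = 0, μ(109) = -1, μ(110) = -1, μ(111) = 1, μ(112) = 0, μ(113) = -1, μ(114) = -1, μ(115) = 1, μ(116) = 0, μ(117) = 0, μ(118) = 1, μ(119) = 1, μ(120) = 0. Summing all 120 values: -3. (Mertens function M(x) = Σ_{n ≤ x} μ(n); on average M(x) should be small (PNT ⟺ M(x) = o(x)).)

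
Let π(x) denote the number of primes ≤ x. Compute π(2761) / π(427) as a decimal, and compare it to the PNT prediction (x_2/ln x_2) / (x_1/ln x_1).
π(2761)/π(427) = 402/82 ≈ 4.9024;  PNT prediction ≈ 4.9428.

π(427) = 82 and π(2761) = 402, so π(2761)/π(427) ≈ 4.9024. The PNT-predicted ratio is (2761/ln(2761)) / (427/ln(427)) ≈ 4.9428. The two agree to within a few percent, as expected.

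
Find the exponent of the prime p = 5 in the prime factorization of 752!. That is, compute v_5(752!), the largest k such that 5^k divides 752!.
v_5(752!) = 187

Legendre's formula: v_p(n!) = Σ_{k ≥ 1} ⌊n / p^k⌋. For p = 5, n = 752, the terms are:
  ⌊752/5^1⌋ = ⌊752/5⌋ = 150
  ⌊752/5^2⌋ = ⌊752/25⌋ = 30
  ⌊752/5^3⌋ = ⌊752/125⌋ = 6
  ⌊752/5^4⌋ = ⌊752/625⌋ = 1
(the next term ⌊752/5^5⌋ = 0, terminating the sum). Summing: v_5(752!) = 150 + 30 + 6 + 1 = 187.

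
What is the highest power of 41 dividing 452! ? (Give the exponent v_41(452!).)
v_41(452!) = 11

Legendre's formula: v_p(n!) = Σ_{k ≥ 1} ⌊n / p^k⌋. For p = 41, n = 452, the terms are:
  ⌊452/41^1⌋ = ⌊452/41⌋ = 11
(the next term ⌊452/41^2⌋ = 0, terminating the sum). Summing: v_41(452!) = 11 = 11.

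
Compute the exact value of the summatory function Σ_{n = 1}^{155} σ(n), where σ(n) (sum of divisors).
Σ_{n ≤ 155} σ(n) = 19770

Compute σ(n) for each 1 ≤ n ≤ 155: σ(1) = 1, σ(2) = 3, σ(3) = 4, σ(4) = 7, σ(5) = 6, σ(6) = 12, σ(7) = 8, σ(8) = 15, σ(9) = 13, σ(10) = 18, σ(11) = 12, σ(12) = 28, σ(13) = 14, σ(14) = 24, σ(15) = 24, σ(16) = 31, σ(17) = 18, σ(18) = 39, σ(19) = 20, σ(20) = 42, σ(21) = 32, σ(22) = 36, σ(23) = 24, σ(24) = 60, σ(25) = 31, σ(26) = 42, σ(27) = 40, σ(28) = 56, σ(29) = 30, σ(30) = 72, σ(31) = 32, σ(32) = 63, σ(33) = 48, σ(34) = 54, σ(35) = 48, σ(36) = 91, σ(37) = 38, σ(38) = 60, σ(39) = 56, σ(40) = 90, σ(41) = 42, σ(42) = 96, σ(43) = 44, σ(44) = 84, σ(45) = 78, σ(46) = 72, σ(47) = 48, σ(48) = 124, σ(49) = 57, σ(50) = 93, σ(51) = 72, σ(52) = 98, σ(53) = 54, σ(54) = 120, σ(55) = 72, σ(56) = 120, σ(57) = 80, σ(58) = 90, σ(59) = 60, σ(60) = 168, σ(61) = 62, σ(62) = 96, σ(63) = 104, σ(64) = 127, σ(65) = 84, σ(66) = 144, σ(67) = 68, σ(68) = 126, σ(69) = 96, σ(70) = 144, σ(71) = 72, σ(72) = 195, σ(73) = 74, σ(74) = 114, σ(75) = 124, σ(76) = 140, σ(77) = 96, σ(78) = 168, σ(79) = 80, σ(80) = 186, σ(81) = 121, σ(82) = 126, σ(83) = 84, σ(84) = 224, σ(85) = 108, σ(86) = 132, σ(87) = 120, σ(88) = 180, σ(89) = 90, σ(90) = 234, σ(91) = 112, σ(92) = 168, σ(93) = 128, σ(94) = 144, σ(95) = 120, σ(96) = 252, σ(97) = 98, σ(98) = 171, σ(99) = 156, σ(100) = 217, σ(101) = 102, σ(102) = 216, σ(103) = 104, σ(104) = 210, σ(105) = 192, σ(106) = 162, σ(107) = 108, σ(108) = 280, σ(109) = 110, σ(110) = 216, σ(111) = 152, σ(112) = 248, σ(113) = 114, σ(114) = 240, σ(115) = 144, σ(116) = 210, σ(117) = 182, σ(118) = 180, σ(119) = 144, σ(120) = 360, σ(121) = 133, σ(122) = 186, σ(123) = 168, σ(124) = 224, σ(125) = 156, σ(126) = 312, σ(127) = 128, σ(128) = 255, σ(129) = 176, σ(130) = 252, σ(131) = 132, σ(132) = 336, σ(133) = 160, σ(134) = 204, σ(135) = 240, σ(136) = 270, σ(137) = 138, σ(138) = 288, σ(139) = 140, σ(140) = 336, σ(141) = 192, σ(142) = 216, σ(143) = 168, σ(144) = 403, σ(145) = 180, σ(146) = 222, σ(147) = 228, σ(148) = 266, σ(149) = 150, σ(150) = 372, σ(151) = 152, σ(152) = 300, σ(153) = 234, σ(154) = 288, σ(155) = 192. Summing all 155 values: 19770. (Average order: Σ_{n ≤ x} σ(n) ~ (π²/12) x². For x = 155, (π²/12)·155² ≈ 19759.77.)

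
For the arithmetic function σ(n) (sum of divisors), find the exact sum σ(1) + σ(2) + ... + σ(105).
Σ_{n ≤ 105} σ(n) = 9123

Compute σ(n) for each 1 ≤ n ≤ 105: σ(1) = 1, σ(2) = 3, σ(3) = 4, σ(4) = 7, σ(5) = 6, σ(6) = 12, σ(7) = 8, σ(8) = 15, σ(9) = 13, σ(10) = 18, σ(11) = 12, σ(12) = 28, σ(13) = 14, σ(14) = 24, σ(15) = 24, σ(16) = 31, σ(17) = 18, σ(18) = 39, σ(19) = 20, σ(20) = 42, σ(21) = 32, σ(22) = 36, σ(23) = 24, σ(24) = 60, σ(25) = 31, σ(26) = 42, σ(27) = 40, σ(28) = 56, σ(29) = 30, σ(30) = 72, σ(31) = 32, σ(32) = 63, σ(33) = 48, σ(34) = 54, σ(35) = 48, σ(36) = 91, σ(37) = 38, σ(38) = 60, σ(39) = 56, σ(40) = 90, σ(41) = 42, σ(42) = 96, σ(43) = 44, σ(44) = 84, σ(45) = 78, σ(46) = 72, σ(47) = 48, σ(48) = 124, σ(49) = 57, σ(50) = 93, σ(51) = 72, σ(52) = 98, σ(53) = 54, σ(54) = 120, σ(55) = 72, σ(56) = 120, σ(57) = 80, σ(58) = 90, σ(59) = 60, σ(60) = 168, σ(61) = 62, σ(62) = 96, σ(63) = 104, σ(64) = 127, σ(65) = 84, σ(66) = 144, σ(67) = 68, σ(68) = 126, σ(69) = 96, σ(70) = 144, σ(71) = 72, σ(72) = 195, σ(73) = 74, σ(74) = 114, σ(75) = 124, σ(76) = 140, σ(77) = 96, σ(78) = 168, σ(79) = 80, σ(80) = 186, σ(81) = 121, σ(82) = 126, σ(83) = 84, σ(84) = 224, σ(85) = 108, σ(86) = 132, σ(87) = 120, σ(88) = 180, σ(89) = 90, σ(90) = 234, σ(91) = 112, σ(92) = 168, σ(93) = 128, σ(94) = 144, σ(95) = 120, σ(96) = 252, σ(97) = 98, σ(98) = 171, σ(99) = 156, σ(100) = 217, σ(101) = 102, σ(102) = 216, σ(103) = 104, σ(104) = 210, σ(105) = 192. Summing all 105 values: 9123. (Average order: Σ_{n ≤ x} σ(n) ~ (π²/12) x². For x = 105, (π²/12)·105² ≈ 9067.70.)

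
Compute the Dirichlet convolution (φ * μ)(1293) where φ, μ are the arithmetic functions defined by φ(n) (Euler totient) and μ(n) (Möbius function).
(φ * μ)(1293) = 429

Divisors of 1293: [1, 3, 431, 1293]. For each d | 1293:
  d = 1: φ(1) · μ(1293/1) = 1 · 1 = 1
  d = 3: φ(3) · μ(1293/3) = 2 · -1 = -2
  d = 431: φ(431) · μ(1293/431) = 430 · -1 = -430
  d = 1293: φ(1293) · μ(1293/1293) = 860 · 1 = 860
Summing: (φ * μ)(1293) = 1 + -2 + -430 + 860 = 429.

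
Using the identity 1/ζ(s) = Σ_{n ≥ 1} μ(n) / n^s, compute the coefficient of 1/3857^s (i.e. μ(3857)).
μ(3857) = -1

Factor n = 3857 = 7 · 19 · 29. μ(n) = 0 if any exponent ≥ 2 (not squarefree); otherwise μ(n) = (−1)^{ω(n)} where ω(n) is the number of distinct prime factors. Applying: μ(3857) = -1.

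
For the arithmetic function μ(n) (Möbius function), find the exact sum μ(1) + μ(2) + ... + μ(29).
Σ_{n ≤ 29} μ(n) = -2

Compute μ(n) for each 1 ≤ n ≤ 29: μ(1) = 1, μ(2) = -1, μ(3) = -1, μ(4) = 0, μ(5) = -1, μ(6) = 1, μ(7) = -1, μ(8) = 0, μ(9) = 0, μ(10) = 1, μ(11) = -1, μ(12) = 0, μ(13) = -1, μ(14) = 1, μ(15) = 1, μ(16) = 0, μ(17) = -1, μ(18) = 0, μ(19) = -1, μ(20) = 0, μ(21) = 1, μ(22) = 1, μ(23) = -1, μ(24) = 0, μ(25) = 0, μ(26) = 1, μ(27) = 0, μ(28) = 0, μ(29) = -1. Summing all 29 values: -2. (Mertens function M(x) = Σ_{n ≤ x} μ(n); on average M(x) should be small (PNT ⟺ M(x) = o(x)).)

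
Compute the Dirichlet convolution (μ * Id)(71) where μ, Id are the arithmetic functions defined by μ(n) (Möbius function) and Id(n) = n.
(μ * Id)(71) = 70

Divisors of 71: [1, 71]. For each d | 71:
  d = 1: μ(1) · Id(71/1) = 1 · 71 = 71
  d = 71: μ(71) · Id(71/71) = -1 · 1 = -1
Summing: (μ * Id)(71) = 71 + -1 = 70.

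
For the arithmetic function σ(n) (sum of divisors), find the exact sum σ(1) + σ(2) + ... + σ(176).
Σ_{n ≤ 176} σ(n) = 25584

Compute σ(n) for each 1 ≤ n ≤ 176: σ(1) = 1, σ(2) = 3, σ(3) = 4, σ(4) = 7, σ(5) = 6, σ(6) = 12, σ(7) = 8, σ(8) = 15, σ(9) = 13, σ(10) = 18, σ(11) = 12, σ(12) = 28, σ(13) = 14, σ(14) = 24, σ(15) = 24, σ(16) = 31, σ(17) = 18, σ(18) = 39, σ(19) = 20, σ(20) = 42, σ(21) = 32, σ(22) = 36, σ(23) = 24, σ(24) = 60, σ(25) = 31, σ(26) = 42, σ(27) = 40, σ(28) = 56, σ(29) = 30, σ(30) = 72, σ(31) = 32, σ(32) = 63, σ(33) = 48, σ(34) = 54, σ(35) = 48, σ(36) = 91, σ(37) = 38, σ(38) = 60, σ(39) = 56, σ(40) = 90, σ(41) = 42, σ(42) = 96, σ(43) = 44, σ(44) = 84, σ(45) = 78, σ(46) = 72, σ(47) = 48, σ(48) = 124, σ(49) = 57, σ(50) = 93, σ(51) = 72, σ(52) = 98, σ(53) = 54, σ(54) = 120, σ(55) = 72, σ(56) = 120, σ(57) = 80, σ(58) = 90, σ(59) = 60, σ(60) = 168, σ(61) = 62, σ(62) = 96, σ(63) = 104, σ(64) = 127, σ(65) = 84, σ(66) = 144, σ(67) = 68, σ(68) = 126, σ(69) = 96, σ(70) = 144, σ(71) = 72, σ(72) = 195, σ(73) = 74, σ(74) = 114, σ(75) = 124, σ(76) = 140, σ(77) = 96, σ(78) = 168, σ(79) = 80, σ(80) = 186, σ(81) = 121, σ(82) = 126, σ(83) = 84, σ(84) = 224, σ(85) = 108, σ(86) = 132, σ(87) = 120, σ(88) = 180, σ(89) = 90, σ(90) = 234, σ(91) = 112, σ(92) = 168, σ(93) = 128, σ(94) = 144, σ(95) = 120, σ(96) = 252, σ(97) = 98, σ(98) = 171, σ(99) = 156, σ(100) = 217, σ(101) = 102, σ(102) = 216, σ(103) = 104, σ(104) = 210, σ(105) = 192, σ(106) = 162, σ(107) = 108, σ(108) = 280, σ(109) = 110, σ(110) = 216, σ(111) = 152, σ(112) = 248, σ(113) = 114, σ(114) = 240, σ(115) = 144, σ(116) = 210, σ(117) = 182, σ(118) = 180, σ(119) = 144, σ(120) = 360, σ(121) = 133, σ(122) = 186, σ(123) = 168, σ(124) = 224, σ(125) = 156, σ(126) = 312, σ(127) = 128, σ(128) = 255, σ(129) = 176, σ(130) = 252, σ(131) = 132, σ(132) = 336, σ(133) = 160, σ(134) = 204, σ(135) = 240, σ(136) = 270, σ(137) = 138, σ(138) = 288, σ(139) = 140, σ(140) = 336, σ(141) = 192, σ(142) = 216, σ(143) = 168, σ(144) = 403, σ(145) = 180, σ(146) = 222, σ(147) = 228, σ(148) = 266, σ(149) = 150, σ(150) = 372, σ(151) = 152, σ(152) = 300, σ(153) = 234, σ(154) = 288, σ(155) = 192, σ(156) = 392, σ(157) = 158, σ(158) = 240, σ(159) = 216, σ(160) = 378, σ(161) = 192, σ(162) = 363, σ(163) = 164, σ(164) = 294, σ(165) = 288, σ(166) = 252, σ(167) = 168, σ(168) = 480, σ(169) = 183, σ(170) = 324, σ(171) = 260, σ(172) = 308, σ(173) = 174, σ(174) = 360, σ(175) = 248, σ(176) = 372. Summing all 176 values: 25584. (Average order: Σ_{n ≤ x} σ(n) ~ (π²/12) x². For x = 176, (π²/12)·176² ≈ 25476.74.)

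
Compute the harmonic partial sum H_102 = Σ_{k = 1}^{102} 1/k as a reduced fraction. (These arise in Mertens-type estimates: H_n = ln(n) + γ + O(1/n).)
H_102 = 1466680552926312970266451896162877432149019/281670315928038407744716588098661706369472

Direct summation: H_102 = 1 + 1/2 + ... + 1/102. The least common denominator is lcm(1, ..., 102) = 7041757898200960193617914702466542659236800; over this denominator the numerator is 7041757898200960193617914702466542659236800 + 3520878949100480096808957351233271329618400 + 2347252632733653397872638234155514219745600 + 1760439474550240048404478675616635664809200 + 1408351579640192038723582940493308531847360 + 1173626316366826698936319117077757109872800 + 1005965414028708599088273528923791808462400 + 880219737275120024202239337808317832404600 + 782417544244551132624212744718504739915200 + 704175789820096019361791470246654265923680 + 640159808927360017601628609315140241748800 + 586813158183413349468159558538878554936400 + 541673684476996937970608823266657127633600 + 502982707014354299544136764461895904231200 + 469450526546730679574527646831102843949120 + 440109868637560012101119668904158916202300 + 414221052835350599624583217792149568190400 + 391208772122275566312106372359252369957600 + 370618836747418957558837615919291718907200 + 352087894910048009680895735123327132961840 + 335321804676236199696091176307930602820800 + 320079904463680008800814304657570120874400 + 306163386878302617113822378368110550401600 + 293406579091706674734079779269439277468200 + 281670315928038407744716588098661706369472 + 270836842238498468985304411633328563816800 + 260805848081517044208070914906168246638400 + 251491353507177149772068382230947952115600 + 242819237868998627366134989740225608939200 + 234725263273365339787263823415551421974560 + 227153480587127748181223054918275569652800 + 220054934318780006050559834452079458101150 + 213386602975786672533876203105046747249600 + 207110526417675299812291608896074784095200 + 201193082805741719817654705784758361692480 + 195604386061137783156053186179626184978800 + 190317781032458383611294991958555207006400 + 185309418373709478779418807959645859453600 + 180557894825665645990202941088885709211200 + 176043947455024004840447867561663566480920 + 171750192639047809600436943962598601444800 + 167660902338118099848045588153965301410400 + 163761811586068841712044527964338201377600 + 160039952231840004400407152328785060437200 + 156483508848910226524842548943700947983040 + 153081693439151308556911189184055275200800 + 149824636131935323268466270265245588494400 + 146703289545853337367039889634719638734100 + 143709344861244085584039075560541686923200 + 140835157964019203872358294049330853184736 + 138073684278450199874861072597383189396800 + 135418421119249234492652205816664281908400 + 132863356569829437615432352876727219985600 + 130402924040758522104035457453084123319200 + 128031961785472003520325721863028048349760 + 125745676753588574886034191115473976057800 + 123539612249139652519612538639763906302400 + 121409618934499313683067494870112804469600 + 119351828783067121925727367838415977275200 + 117362631636682669893631911707775710987280 + 115438654068868199895375650860107256708800 + 113576740293563874090611527459137784826400 + 111773934892078733232030392102643534273600 + 110027467159390003025279917226039729050575 + 108334736895399387594121764653331425526720 + 106693301487893336266938101552523373624800 + 105100864152253137218177831380097651630400 + 103555263208837649906145804448037392047600 + 102054462292767539037940792789370183467200 + 100596541402870859908827352892379180846240 + 99179688707055777374900207076993558580800 + 97802193030568891578026593089813092489400 + 96462436961656988953670064417349899441600 + 95158890516229191805647495979277603503200 + 93890105309346135914905529366220568789824 + 92654709186854739389709403979822929726800 + 91451401275337145371661229902162891678400 + 90278947412832822995101470544442854605600 + 89136175926594432830606515221095476699200 + 88021973727512002420223933780831783240460 + 86935282693839014736023638302056082212800 + 85875096319523904800218471981299300722400 + 84840456604830845706239936174295694689600 + 83830451169059049924022794076982650705200 + 82844210567070119924916643558429913638080 + 81880905793034420856022263982169100688800 + 80939745956332875788711663246741869646400 + 80019976115920002200203576164392530218600 + 79120875260684945995706906769286996171200 + 78241754424455113262421274471850473991520 + 77381954925285276852944117609522446804800 + 76540846719575654278455594592027637600400 + 75717826862375916060407684972758523217600 + 74912318065967661634233135132622794247200 + 74123767349483791511767523183858343781440 + 73351644772926668683519944817359819367050 + 72595442249494434985751697963572604734400 + 71854672430622042792019537780270843461600 + 71128867658595557511292067701682249083200 + 70417578982009601936179147024665426592368 + 69720375229712477164533808935312303556800 + 69036842139225099937430536298691594698400 = 36667013823157824256661297404071935803725475, so H_102 = 36667013823157824256661297404071935803725475/7041757898200960193617914702466542659236800; reducing by gcd(36667013823157824256661297404071935803725475, 7041757898200960193617914702466542659236800) = 25 gives 1466680552926312970266451896162877432149019/281670315928038407744716588098661706369472 ≈ 5.20708. (The PNT-adjacent estimate ln(102) + γ ≈ 5.20219 matches within O(1/n).)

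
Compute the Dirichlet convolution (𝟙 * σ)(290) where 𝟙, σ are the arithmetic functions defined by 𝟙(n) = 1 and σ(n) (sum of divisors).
(𝟙 * σ)(290) = 868

Divisors of 290: [1, 2, 5, 10, 29, 58, 145, 290]. For each d | 290:
  d = 1: 𝟙(1) · σ(290/1) = 1 · 540 = 540
  d = 2: 𝟙(2) · σ(290/2) = 1 · 180 = 180
  d = 5: 𝟙(5) · σ(290/5) = 1 · 90 = 90
  d = 10: 𝟙(10) · σ(290/10) = 1 · 30 = 30
  d = 29: 𝟙(29) · σ(290/29) = 1 · 18 = 18
  d = 58: 𝟙(58) · σ(290/58) = 1 · 6 = 6
  d = 145: 𝟙(145) · σ(290/145) = 1 · 3 = 3
  d = 290: 𝟙(290) · σ(290/290) = 1 · 1 = 1
Summing: (𝟙 * σ)(290) = 540 + 180 + 90 + 30 + 18 + 6 + 3 + 1 = 868.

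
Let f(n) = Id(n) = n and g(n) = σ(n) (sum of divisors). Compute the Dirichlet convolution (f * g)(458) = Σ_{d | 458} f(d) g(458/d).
(Id * σ)(458) = 2295

Divisors of 458: [1, 2, 229, 458]. For each d | 458:
  d = 1: Id(1) · σ(458/1) = 1 · 690 = 690
  d = 2: Id(2) · σ(458/2) = 2 · 230 = 460
  d = 229: Id(229) · σ(458/229) = 229 · 3 = 687
  d = 458: Id(458) · σ(458/458) = 458 · 1 = 458
Summing: (Id * σ)(458) = 690 + 460 + 687 + 458 = 2295.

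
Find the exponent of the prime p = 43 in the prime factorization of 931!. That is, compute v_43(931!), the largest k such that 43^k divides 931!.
v_43(931!) = 21

Legendre's formula: v_p(n!) = Σ_{k ≥ 1} ⌊n / p^k⌋. For p = 43, n = 931, the terms are:
  ⌊931/43^1⌋ = ⌊931/43⌋ = 21
(the next term ⌊931/43^2⌋ = 0, terminating the sum). Summing: v_43(931!) = 21 = 21.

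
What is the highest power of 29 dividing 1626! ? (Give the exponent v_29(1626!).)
v_29(1626!) = 57

Legendre's formula: v_p(n!) = Σ_{k ≥ 1} ⌊n / p^k⌋. For p = 29, n = 1626, the terms are:
  ⌊1626/29^1⌋ = ⌊1626/29⌋ = 56
  ⌊1626/29^2⌋ = ⌊1626/841⌋ = 1
(the next term ⌊1626/29^3⌋ = 0, terminating the sum). Summing: v_29(1626!) = 56 + 1 = 57.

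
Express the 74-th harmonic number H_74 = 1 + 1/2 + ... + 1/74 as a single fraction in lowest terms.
H_74 = 668934292077295215167676426926677/136851726813476721146087646859200

Direct summation: H_74 = 1 + 1/2 + ... + 1/74. The least common denominator is lcm(1, ..., 74) = 410555180440430163438262940577600; over this denominator the numerator is 410555180440430163438262940577600 + 205277590220215081719131470288800 + 136851726813476721146087646859200 + 102638795110107540859565735144400 + 82111036088086032687652588115520 + 68425863406738360573043823429600 + 58650740062918594776894705796800 + 51319397555053770429782867572200 + 45617242271158907048695882286400 + 41055518044043016343826294057760 + 37323198221857287585296630961600 + 34212931703369180286521911714800 + 31581167726186935649097149275200 + 29325370031459297388447352898400 + 27370345362695344229217529371840 + 25659698777526885214891433786100 + 24150304731790009614015467092800 + 22808621135579453524347941143200 + 21608167391601587549382260030400 + 20527759022021508171913147028880 + 19550246687639531592298235265600 + 18661599110928643792648315480800 + 17850225236540441888620127851200 + 17106465851684590143260955857400 + 16422207217617206537530517623104 + 15790583863093467824548574637600 + 15205747423719635682898627428800 + 14662685015729648694223676449200 + 14157075187601040118560791054400 + 13685172681347672114608764685920 + 13243715498078392368976223889600 + 12829849388763442607445716893050 + 12441066073952429195098876987200 + 12075152365895004807007733546400 + 11730148012583718955378941159360 + 11404310567789726762173970571600 + 11096085957849463876709809204800 + 10804083695800793774691130015200 + 10527055908728978549699049758400 + 10263879511010754085956573514440 + 10013540986351955205811291233600 + 9775123343819765796149117632800 + 9547794893963492172982859083200 + 9330799555464321896324157740400 + 9123448454231781409739176457280 + 8925112618270220944310063925600 + 8735216605115535392303466820800 + 8553232925842295071630477928700 + 8378677151845513539556386542400 + 8211103608808603268765258811552 + 8050101577263336538005155697600 + 7895291931546733912274287318800 + 7746324159253399310155904539200 + 7602873711859817841449313714400 + 7464639644371457517059326192320 + 7331342507864824347111838224600 + 7202722463867195849794086676800 + 7078537593800520059280395527200 + 6958562380346273956580727806400 + 6842586340673836057304382342960 + 6730412794105412515381359681600 + 6621857749039196184488111944800 + 6516748895879843864099411755200 + 6414924694381721303722858446525 + 6316233545237387129819429855040 + 6220533036976214597549438493600 + 6127689260304927812511387172800 + 6037576182947502403503866773200 + 5950075078846813962873375950400 + 5865074006291859477689470579680 + 5782467330146903710398069585600 + 5702155283894863381086985285800 + 5624043567677125526551547131200 + 5548042978924731938354904602400 = 2006802876231885645503029280780031, so H_74 = 2006802876231885645503029280780031/410555180440430163438262940577600; reducing by gcd(2006802876231885645503029280780031, 410555180440430163438262940577600) = 3 gives 668934292077295215167676426926677/136851726813476721146087646859200 ≈ 4.88802. (The PNT-adjacent estimate ln(74) + γ ≈ 4.88128 matches within O(1/n).)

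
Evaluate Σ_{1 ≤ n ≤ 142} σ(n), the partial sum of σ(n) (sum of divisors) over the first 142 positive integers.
Σ_{n ≤ 142} σ(n) = 16615

Compute σ(n) for each 1 ≤ n ≤ 142: σ(1) = 1, σ(2) = 3, σ(3) = 4, σ(4) = 7, σ(5) = 6, σ(6) = 12, σ(7) = 8, σ(8) = 15, σ(9) = 13, σ(10) = 18, σ(11) = 12, σ(12) = 28, σ(13) = 14, σ(14) = 24, σ(15) = 24, σ(16) = 31, σ(17) = 18, σ(18) = 39, σ(19) = 20, σ(20) = 42, σ(21) = 32, σ(22) = 36, σ(23) = 24, σ(24) = 60, σ(25) = 31, σ(26) = 42, σ(27) = 40, σ(28) = 56, σ(29) = 30, σ(30) = 72, σ(31) = 32, σ(32) = 63, σ(33) = 48, σ(34) = 54, σ(35) = 48, σ(36) = 91, σ(37) = 38, σ(38) = 60, σ(39) = 56, σ(40) = 90, σ(41) = 42, σ(42) = 96, σ(43) = 44, σ(44) = 84, σ(45) = 78, σ(46) = 72, σ(47) = 48, σ(48) = 124, σ(49) = 57, σ(50) = 93, σ(51) = 72, σ(52) = 98, σ(53) = 54, σ(54) = 120, σ(55) = 72, σ(56) = 120, σ(57) = 80, σ(58) = 90, σ(59) = 60, σ(60) = 168, σ(61) = 62, σ(62) = 96, σ(63) = 104, σ(64) = 127, σ(65) = 84, σ(66) = 144, σ(67) = 68, σ(68) = 126, σ(69) = 96, σ(70) = 144, σ(71) = 72, σ(72) = 195, σ(73) = 74, σ(74) = 114, σ(75) = 124, σ(76) = 140, σ(77) = 96, σ(78) = 168, σ(79) = 80, σ(80) = 186, σ(81) = 121, σ(82) = 126, σ(83) = 84, σ(84) = 224, σ(85) = 108, σ(86) = 132, σ(87) = 120, σ(88) = 180, σ(89) = 90, σ(90) = 234, σ(91) = 112, σ(92) = 168, σ(93) = 128, σ(94) = 144, σ(95) = 120, σ(96) = 252, σ(97) = 98, σ(98) = 171, σ(99) = 156, σ(100) = 217, σ(101) = 102, σ(102) = 216, σ(103) = 104, σ(104) = 210, σ(105) = 192, σ(106) = 162, σ(107) = 108, σ(108) = 280, σ(109) = 110, σ(110) = 216, σ(111) = 152, σ(112) = 248, σ(113) = 114, σ(114) = 240, σ(115) = 144, σ(116) = 210, σ(117) = 182, σ(118) = 180, σ(119) = 144, σ(120) = 360, σ(121) = 133, σ(122) = 186, σ(123) = 168, σ(124) = 224, σ(125) = 156, σ(126) = 312, σ(127) = 128, σ(128) = 255, σ(129) = 176, σ(130) = 252, σ(131) = 132, σ(132) = 336, σ(133) = 160, σ(134) = 204, σ(135) = 240, σ(136) = 270, σ(137) = 138, σ(138) = 288, σ(139) = 140, σ(140) = 336, σ(141) = 192, σ(142) = 216. Summing all 142 values: 16615. (Average order: Σ_{n ≤ x} σ(n) ~ (π²/12) x². For x = 142, (π²/12)·142² ≈ 16584.23.)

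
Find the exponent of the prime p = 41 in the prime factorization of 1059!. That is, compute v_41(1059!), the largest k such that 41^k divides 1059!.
v_41(1059!) = 25

Legendre's formula: v_p(n!) = Σ_{k ≥ 1} ⌊n / p^k⌋. For p = 41, n = 1059, the terms are:
  ⌊1059/41^1⌋ = ⌊1059/41⌋ = 25
(the next term ⌊1059/41^2⌋ = 0, terminating the sum). Summing: v_41(1059!) = 25 = 25.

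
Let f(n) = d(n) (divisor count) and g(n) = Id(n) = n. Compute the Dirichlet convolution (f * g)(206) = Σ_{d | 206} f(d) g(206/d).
(d * Id)(206) = 420

Divisors of 206: [1, 2, 103, 206]. For each d | 206:
  d = 1: d(1) · Id(206/1) = 1 · 206 = 206
  d = 2: d(2) · Id(206/2) = 2 · 103 = 206
  d = 103: d(103) · Id(206/103) = 2 · 2 = 4
  d = 206: d(206) · Id(206/206) = 4 · 1 = 4
Summing: (d * Id)(206) = 206 + 206 + 4 + 4 = 420.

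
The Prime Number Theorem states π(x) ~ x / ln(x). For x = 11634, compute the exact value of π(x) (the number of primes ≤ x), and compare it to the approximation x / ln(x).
π(11634) = 1399;  x/ln(x) ≈ 1242.72;  relative error ≈ 11.17%.

Directly count primes up to 11634: π(11634) = 1399. The PNT approximation gives 11634/ln(11634) ≈ 11634/9.36169 ≈ 1242.72. Relative error (π(x) − x/ln(x)) / π(x) ≈ 11.17%; the approximation is known to undercount slightly (Li(x) is a better estimate).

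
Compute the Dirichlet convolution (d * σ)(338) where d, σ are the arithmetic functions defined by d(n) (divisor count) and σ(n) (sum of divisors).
(d * σ)(338) = 1070

Divisors of 338: [1, 2, 13, 26, 169, 338]. For each d | 338:
  d = 1: d(1) · σ(338/1) = 1 · 549 = 549
  d = 2: d(2) · σ(338/2) = 2 · 183 = 366
  d = 13: d(13) · σ(338/13) = 2 · 42 = 84
  d = 26: d(26) · σ(338/26) = 4 · 14 = 56
  d = 169: d(169) · σ(338/169) = 3 · 3 = 9
  d = 338: d(338) · σ(338/338) = 6 · 1 = 6
Summing: (d * σ)(338) = 549 + 366 + 84 + 56 + 9 + 6 = 1070.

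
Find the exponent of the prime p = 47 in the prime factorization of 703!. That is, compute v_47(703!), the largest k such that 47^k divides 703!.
v_47(703!) = 14

Legendre's formula: v_p(n!) = Σ_{k ≥ 1} ⌊n / p^k⌋. For p = 47, n = 703, the terms are:
  ⌊703/47^1⌋ = ⌊703/47⌋ = 14
(the next term ⌊703/47^2⌋ = 0, terminating the sum). Summing: v_47(703!) = 14 = 14.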